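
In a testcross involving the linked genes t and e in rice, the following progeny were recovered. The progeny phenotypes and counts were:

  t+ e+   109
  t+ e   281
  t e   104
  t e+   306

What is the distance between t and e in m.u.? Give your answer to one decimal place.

26.6 m.u.

The two most frequent classes, t+ e (281) and t e+ (306), are the parental types, so the F1 was t+ e / t e+.
The recombinant classes are t+ e+ and t e: 109 + 104 = 213.
Recombination frequency = 213/800 = 0.2662 ≈ 26.6%, i.e. 26.6 m.u.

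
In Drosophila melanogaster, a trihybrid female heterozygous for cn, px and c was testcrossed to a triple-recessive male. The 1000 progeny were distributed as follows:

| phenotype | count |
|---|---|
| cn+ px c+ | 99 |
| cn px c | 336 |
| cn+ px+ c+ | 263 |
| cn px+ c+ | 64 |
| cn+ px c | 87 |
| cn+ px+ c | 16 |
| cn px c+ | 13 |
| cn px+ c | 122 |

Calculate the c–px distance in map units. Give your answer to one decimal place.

The two most frequent reciprocal classes, cn px c and cn+ px+ c+, are the parental types, so the F1 was cn px c / cn+ px+ c+.
The two rarest classes, cn px c+ and cn+ px+ c, are the double crossovers. Comparing them with the parentals, only the c allele has switched, so c is the middle locus and the order is cn – c – px.
Crossovers in the c–px interval produce the single-crossover classes cn px+ c and cn+ px c+ (122 + 99 = 221) plus the double crossovers (29).
RF(c–px) = (221 + 29) / 1000 = 250/1000 = 0.2500 → 25.0 map units.

25.0 map units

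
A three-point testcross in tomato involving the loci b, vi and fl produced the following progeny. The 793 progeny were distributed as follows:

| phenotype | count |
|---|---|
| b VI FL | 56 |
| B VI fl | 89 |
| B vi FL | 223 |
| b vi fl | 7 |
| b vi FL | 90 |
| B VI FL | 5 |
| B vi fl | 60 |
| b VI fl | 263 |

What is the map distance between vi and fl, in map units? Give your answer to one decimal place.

16.1 map units

The two most frequent reciprocal classes, b VI fl and B vi FL, are the parental types, so the F1 was b VI fl / B vi FL.
The two rarest classes, b vi fl and B VI FL, are the double crossovers. Comparing them with the parentals, only the vi allele has switched, so vi is the middle locus and the order is fl – vi – b.
Crossovers in the fl–vi interval produce the single-crossover classes b VI FL and B vi fl (56 + 60 = 116) plus the double crossovers (12).
RF(fl–vi) = (116 + 12) / 793 = 128/793 = 0.1614 → 16.1 map units.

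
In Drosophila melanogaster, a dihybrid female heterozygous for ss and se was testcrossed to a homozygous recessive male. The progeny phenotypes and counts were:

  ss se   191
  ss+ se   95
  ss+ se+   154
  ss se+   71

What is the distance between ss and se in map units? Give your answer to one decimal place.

32.5 map units

The two most frequent classes, ss+ se+ (154) and ss se (191), are the parental types, so the F1 was ss+ se+ / ss se.
The recombinant classes are ss+ se and ss se+: 95 + 71 = 166.
Recombination frequency = 166/511 = 0.3249 ≈ 32.5%, i.e. 32.5 map units.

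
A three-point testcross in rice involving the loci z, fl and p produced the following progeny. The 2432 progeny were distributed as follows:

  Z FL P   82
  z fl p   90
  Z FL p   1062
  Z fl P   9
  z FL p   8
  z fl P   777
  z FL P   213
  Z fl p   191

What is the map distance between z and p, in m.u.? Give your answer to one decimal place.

7.8 m.u.

The two most frequent reciprocal classes, z fl P and Z FL p, are the parental types, so the F1 was z fl P / Z FL p.
The two rarest classes, Z fl P and z FL p, are the double crossovers. Comparing them with the parentals, only the z allele has switched, so z is the middle locus and the order is p – z – fl.
Crossovers in the p–z interval produce the single-crossover classes z fl p and Z FL P (90 + 82 = 172) plus the double crossovers (17).
RF(p–z) = (172 + 17) / 2432 = 189/2432 = 0.0777 → 7.8 m.u.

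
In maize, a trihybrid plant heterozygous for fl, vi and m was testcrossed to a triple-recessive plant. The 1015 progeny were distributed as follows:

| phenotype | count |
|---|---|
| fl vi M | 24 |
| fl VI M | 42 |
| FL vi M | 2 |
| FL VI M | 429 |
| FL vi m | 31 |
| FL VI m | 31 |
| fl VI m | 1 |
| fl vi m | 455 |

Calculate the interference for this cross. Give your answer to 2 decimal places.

0.31

The two most frequent reciprocal classes, FL VI M and fl vi m, are the parental types, so the F1 was FL VI M / fl vi m.
The two rarest classes, FL vi M and fl VI m, are the double crossovers. Comparing them with the parentals, only the vi allele has switched, so vi is the middle locus and the order is m – vi – fl.
m–vi: (55 + 3)/1015 = 0.0571; vi–fl: (73 + 3)/1015 = 0.0749.
Expected DCO frequency = 0.0571 × 0.0749 ≈ 0.00428; observed = 3/1015 ≈ 0.00296.
Coefficient of coincidence = 0.00296/0.00428 ≈ 0.69; interference = 1 − 0.69 = 0.31.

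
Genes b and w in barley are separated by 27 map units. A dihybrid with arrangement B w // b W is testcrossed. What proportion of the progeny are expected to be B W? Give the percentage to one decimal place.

13.5%

A map distance of 27 map units corresponds to a recombination frequency of 0.270.
The F1 is B w / b W, so B W is a recombinant gamete class with expected frequency r/2 = 0.270/2 = 0.1350.
That is 0.1350 = 13.5% of the progeny.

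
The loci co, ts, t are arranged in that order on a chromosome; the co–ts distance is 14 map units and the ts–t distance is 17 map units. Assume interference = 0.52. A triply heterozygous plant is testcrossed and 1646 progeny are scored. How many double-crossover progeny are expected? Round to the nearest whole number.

Map distances give recombination frequencies of 0.140 and 0.170 for the two intervals.
With interference 0.52 (so coincidence = 0.48), expected double-crossover frequency = 0.140 × 0.170 × 0.48 = 0.01142.
Expected number = 0.01142 × 1646 = 18.80 ≈ 19.

19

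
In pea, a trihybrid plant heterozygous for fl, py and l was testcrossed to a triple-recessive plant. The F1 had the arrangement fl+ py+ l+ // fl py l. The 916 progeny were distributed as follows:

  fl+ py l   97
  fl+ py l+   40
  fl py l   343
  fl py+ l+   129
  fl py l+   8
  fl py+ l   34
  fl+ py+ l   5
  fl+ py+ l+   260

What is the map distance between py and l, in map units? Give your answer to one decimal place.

9.5 map units

The two rarest classes, fl+ py+ l and fl py l+, are the double crossovers. Comparing them with the parentals, only the l allele has switched, so l is the middle locus and the order is fl – l – py.
Crossovers in the l–py interval produce the single-crossover classes fl+ py l+ and fl py+ l (40 + 34 = 74) plus the double crossovers (13).
RF(l–py) = (74 + 13) / 916 = 87/916 = 0.0950 → 9.5 map units.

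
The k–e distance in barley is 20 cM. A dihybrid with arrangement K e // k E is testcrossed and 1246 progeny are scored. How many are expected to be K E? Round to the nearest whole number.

125

A map distance of 20 cM corresponds to a recombination frequency of 0.200.
The F1 is K e / k E, so K E is a recombinant gamete class with expected frequency r/2 = 0.200/2 = 0.1000.
Expected number = 0.1000 × 1246 = 124.60 ≈ 125.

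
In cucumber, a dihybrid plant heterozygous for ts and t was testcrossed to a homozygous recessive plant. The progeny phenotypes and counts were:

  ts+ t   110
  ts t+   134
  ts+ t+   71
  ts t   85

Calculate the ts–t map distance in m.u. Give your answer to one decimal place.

39.0 m.u.

The two most frequent classes, ts+ t (110) and ts t+ (134), are the parental types, so the F1 was ts+ t / ts t+.
The recombinant classes are ts+ t+ and ts t: 71 + 85 = 156.
Recombination frequency = 156/400 = 0.3900 ≈ 39.0%, i.e. 39.0 m.u.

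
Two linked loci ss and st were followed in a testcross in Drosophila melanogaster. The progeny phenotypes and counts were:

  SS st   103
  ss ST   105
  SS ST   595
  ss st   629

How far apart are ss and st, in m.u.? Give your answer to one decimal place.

The two most frequent classes, SS ST (595) and ss st (629), are the parental types, so the F1 was SS ST / ss st.
The recombinant classes are SS st and ss ST: 103 + 105 = 208.
Recombination frequency = 208/1432 = 0.1453 ≈ 14.5%, i.e. 14.5 m.u.

14.5 m.u.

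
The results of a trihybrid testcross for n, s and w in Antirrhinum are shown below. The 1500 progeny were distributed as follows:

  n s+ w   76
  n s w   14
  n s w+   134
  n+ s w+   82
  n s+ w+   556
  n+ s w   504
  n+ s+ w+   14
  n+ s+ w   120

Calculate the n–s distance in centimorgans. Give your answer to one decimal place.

The two most frequent reciprocal classes, n s+ w+ and n+ s w, are the parental types, so the F1 was n s+ w+ / n+ s w.
The two rarest classes, n+ s+ w+ and n s w, are the double crossovers. Comparing them with the parentals, only the n allele has switched, so n is the middle locus and the order is s – n – w.
Crossovers in the s–n interval produce the single-crossover classes n s w+ and n+ s+ w (134 + 120 = 254) plus the double crossovers (28).
RF(s–n) = (254 + 28) / 1500 = 282/1500 = 0.1880 → 18.8 centimorgans.

18.8 centimorgans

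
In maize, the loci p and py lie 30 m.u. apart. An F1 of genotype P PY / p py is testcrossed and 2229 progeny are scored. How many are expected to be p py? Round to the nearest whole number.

780

A map distance of 30 m.u. corresponds to a recombination frequency of 0.300.
The F1 is P PY / p py, so p py is a parental gamete class with expected frequency (1 − r)/2 = 0.700/2 = 0.3500.
Expected number = 0.3500 × 2229 = 780.15 ≈ 780.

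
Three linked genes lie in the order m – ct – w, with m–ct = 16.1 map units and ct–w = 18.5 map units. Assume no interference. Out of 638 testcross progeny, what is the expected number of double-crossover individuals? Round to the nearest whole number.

Map distances give recombination frequencies of 0.161 and 0.185 for the two intervals.
With no interference, expected double-crossover frequency = 0.161 × 0.185 = 0.02978.
Expected number = 0.02978 × 638 = 19.00 ≈ 19.

19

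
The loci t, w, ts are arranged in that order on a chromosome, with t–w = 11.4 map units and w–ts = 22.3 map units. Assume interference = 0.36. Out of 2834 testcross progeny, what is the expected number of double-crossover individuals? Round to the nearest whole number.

Map distances give recombination frequencies of 0.114 and 0.223 for the two intervals.
With interference 0.36 (so coincidence = 0.64), expected double-crossover frequency = 0.114 × 0.223 × 0.64 = 0.01627.
Expected number = 0.01627 × 2834 = 46.11 ≈ 46.

46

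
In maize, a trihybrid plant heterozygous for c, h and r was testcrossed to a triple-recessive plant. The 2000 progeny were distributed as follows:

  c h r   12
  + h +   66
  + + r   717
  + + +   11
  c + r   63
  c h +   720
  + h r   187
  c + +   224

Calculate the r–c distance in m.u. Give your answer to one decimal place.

7.6 m.u.

The two most frequent reciprocal classes, c h + and + + r, are the parental types, so the F1 was c h + / + + r.
The two rarest classes, c h r and + + +, are the double crossovers. Comparing them with the parentals, only the r allele has switched, so r is the middle locus and the order is c – r – h.
Crossovers in the c–r interval produce the single-crossover classes + h + and c + r (66 + 63 = 129) plus the double crossovers (23).
RF(c–r) = (129 + 23) / 2000 = 152/2000 = 0.0760 → 7.6 m.u.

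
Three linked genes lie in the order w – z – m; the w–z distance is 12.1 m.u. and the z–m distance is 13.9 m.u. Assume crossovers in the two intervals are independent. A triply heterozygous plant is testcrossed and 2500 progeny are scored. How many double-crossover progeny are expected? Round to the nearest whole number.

Map distances give recombination frequencies of 0.121 and 0.139 for the two intervals.
With no interference, expected double-crossover frequency = 0.121 × 0.139 = 0.01682.
Expected number = 0.01682 × 2500 = 42.05 ≈ 42.

42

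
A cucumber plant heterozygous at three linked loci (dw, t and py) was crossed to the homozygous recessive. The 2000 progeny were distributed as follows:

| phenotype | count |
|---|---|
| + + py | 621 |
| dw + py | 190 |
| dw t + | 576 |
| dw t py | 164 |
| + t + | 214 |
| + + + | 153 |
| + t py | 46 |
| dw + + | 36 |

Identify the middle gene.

The two most frequent reciprocal classes, + + py and dw t +, are the parental types, so the F1 was + + py / dw t +.
The two rarest classes, + t py and dw + +, are the double crossovers. Comparing them with the parentals, only the t allele has switched, so t is the middle locus and the order is dw – t – py.

t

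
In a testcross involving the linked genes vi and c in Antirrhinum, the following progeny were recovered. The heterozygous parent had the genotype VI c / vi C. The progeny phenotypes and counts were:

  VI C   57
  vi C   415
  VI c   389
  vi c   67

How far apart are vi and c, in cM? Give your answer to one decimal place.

The recombinant classes are VI C and vi c: 57 + 67 = 124.
Recombination frequency = 124/928 = 0.1336 ≈ 13.4%, i.e. 13.4 cM.

13.4 cM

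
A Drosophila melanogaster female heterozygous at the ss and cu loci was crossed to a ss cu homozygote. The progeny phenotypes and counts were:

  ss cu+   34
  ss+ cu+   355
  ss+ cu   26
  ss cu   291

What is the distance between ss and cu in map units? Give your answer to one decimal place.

The two most frequent classes, ss+ cu+ (355) and ss cu (291), are the parental types, so the F1 was ss+ cu+ / ss cu.
The recombinant classes are ss+ cu and ss cu+: 26 + 34 = 60.
Recombination frequency = 60/706 = 0.0850 ≈ 8.5%, i.e. 8.5 map units.

8.5 map units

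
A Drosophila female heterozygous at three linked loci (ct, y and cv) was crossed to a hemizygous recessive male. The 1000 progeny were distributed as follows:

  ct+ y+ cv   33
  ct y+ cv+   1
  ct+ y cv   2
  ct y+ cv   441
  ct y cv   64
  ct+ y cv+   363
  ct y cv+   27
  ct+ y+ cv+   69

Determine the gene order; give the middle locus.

The two most frequent reciprocal classes, ct y+ cv and ct+ y cv+, are the parental types, so the F1 was ct y+ cv / ct+ y cv+.
The two rarest classes, ct y+ cv+ and ct+ y cv, are the double crossovers. Comparing them with the parentals, only the cv allele has switched, so cv is the middle locus and the order is y – cv – ct.

cv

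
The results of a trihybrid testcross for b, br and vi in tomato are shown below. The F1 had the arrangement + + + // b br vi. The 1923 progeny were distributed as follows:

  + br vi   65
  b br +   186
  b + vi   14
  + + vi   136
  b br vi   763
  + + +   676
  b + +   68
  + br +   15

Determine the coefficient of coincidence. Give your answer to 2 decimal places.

0.98

The two rarest classes, + br + and b + vi, are the double crossovers. Comparing them with the parentals, only the br allele has switched, so br is the middle locus and the order is vi – br – b.
vi–br: (322 + 29)/1923 = 0.1825; br–b: (133 + 29)/1923 = 0.0842.
Expected DCO frequency = 0.1825 × 0.0842 ≈ 0.01537; observed = 29/1923 ≈ 0.01508.
Coefficient of coincidence = 0.01508/0.01537 ≈ 0.98.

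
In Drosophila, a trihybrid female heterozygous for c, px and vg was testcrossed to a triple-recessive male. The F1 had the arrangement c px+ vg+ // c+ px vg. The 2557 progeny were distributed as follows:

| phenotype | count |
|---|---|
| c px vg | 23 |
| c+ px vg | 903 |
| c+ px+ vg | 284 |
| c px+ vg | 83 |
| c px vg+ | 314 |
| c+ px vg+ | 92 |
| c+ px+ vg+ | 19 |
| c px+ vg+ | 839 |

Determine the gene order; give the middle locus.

The two rarest classes, c+ px+ vg+ and c px vg, are the double crossovers. Comparing them with the parentals, only the c allele has switched, so c is the middle locus and the order is px – c – vg.

c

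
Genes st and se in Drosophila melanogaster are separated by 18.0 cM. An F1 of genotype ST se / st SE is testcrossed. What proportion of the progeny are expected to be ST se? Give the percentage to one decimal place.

A map distance of 18.0 cM corresponds to a recombination frequency of 0.180.
The F1 is ST se / st SE, so ST se is a parental gamete class with expected frequency (1 − r)/2 = 0.820/2 = 0.4100.
That is 0.4100 = 41.0% of the progeny.

41.0%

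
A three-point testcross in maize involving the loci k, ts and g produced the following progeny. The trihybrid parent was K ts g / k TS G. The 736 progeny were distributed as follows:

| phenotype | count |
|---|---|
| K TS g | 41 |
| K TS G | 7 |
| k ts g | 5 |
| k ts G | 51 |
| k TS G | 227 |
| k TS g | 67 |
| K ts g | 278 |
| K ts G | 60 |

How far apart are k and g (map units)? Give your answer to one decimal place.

18.9 map units

The two rarest classes, k ts g and K TS G, are the double crossovers. Comparing them with the parentals, only the k allele has switched, so k is the middle locus and the order is ts – k – g.
Crossovers in the k–g interval produce the single-crossover classes K ts G and k TS g (60 + 67 = 127) plus the double crossovers (12).
RF(k–g) = (127 + 12) / 736 = 139/736 = 0.1889 → 18.9 map units.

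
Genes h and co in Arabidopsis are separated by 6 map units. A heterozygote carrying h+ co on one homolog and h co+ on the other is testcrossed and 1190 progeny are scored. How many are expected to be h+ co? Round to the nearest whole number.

559

A map distance of 6 map units corresponds to a recombination frequency of 0.060.
The F1 is h+ co / h co+, so h+ co is a parental gamete class with expected frequency (1 − r)/2 = 0.940/2 = 0.4700.
Expected number = 0.4700 × 1190 = 559.30 ≈ 559.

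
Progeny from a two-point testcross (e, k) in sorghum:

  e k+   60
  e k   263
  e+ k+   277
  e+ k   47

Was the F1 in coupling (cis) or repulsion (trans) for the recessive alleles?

The two most frequent classes are e+ k+ (277) and e k (263); these are the parental (non-recombinant) types.
So the F1 carried e+ k+ on one chromosome and e k on the other — the recessive alleles are on the same chromosome (cis / coupling).

cis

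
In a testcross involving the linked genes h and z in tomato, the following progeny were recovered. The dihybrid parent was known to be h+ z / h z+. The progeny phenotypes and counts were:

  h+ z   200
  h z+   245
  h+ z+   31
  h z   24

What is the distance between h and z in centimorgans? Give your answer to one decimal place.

11.0 centimorgans

The recombinant classes are h+ z+ and h z: 31 + 24 = 55.
Recombination frequency = 55/500 = 0.1100 ≈ 11.0%, i.e. 11.0 centimorgans.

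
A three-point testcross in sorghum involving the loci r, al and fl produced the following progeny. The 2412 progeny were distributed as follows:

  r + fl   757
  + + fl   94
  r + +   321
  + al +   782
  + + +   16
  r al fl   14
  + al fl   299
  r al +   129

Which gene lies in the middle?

al

The two most frequent reciprocal classes, r + fl and + al +, are the parental types, so the F1 was r + fl / + al +.
The two rarest classes, r al fl and + + +, are the double crossovers. Comparing them with the parentals, only the al allele has switched, so al is the middle locus and the order is r – al – fl.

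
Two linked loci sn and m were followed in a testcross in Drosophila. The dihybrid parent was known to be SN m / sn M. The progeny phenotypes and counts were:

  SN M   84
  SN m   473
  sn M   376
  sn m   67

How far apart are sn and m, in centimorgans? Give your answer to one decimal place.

The recombinant classes are SN M and sn m: 84 + 67 = 151.
Recombination frequency = 151/1000 = 0.1510 ≈ 15.1%, i.e. 15.1 centimorgans.

15.1 centimorgans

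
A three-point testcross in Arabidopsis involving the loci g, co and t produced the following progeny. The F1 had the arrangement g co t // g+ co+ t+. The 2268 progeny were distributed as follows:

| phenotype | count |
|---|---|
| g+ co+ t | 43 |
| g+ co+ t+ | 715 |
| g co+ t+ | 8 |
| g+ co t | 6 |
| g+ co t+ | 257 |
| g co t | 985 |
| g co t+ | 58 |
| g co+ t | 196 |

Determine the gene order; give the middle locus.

g

The two rarest classes, g+ co t and g co+ t+, are the double crossovers. Comparing them with the parentals, only the g allele has switched, so g is the middle locus and the order is co – g – t.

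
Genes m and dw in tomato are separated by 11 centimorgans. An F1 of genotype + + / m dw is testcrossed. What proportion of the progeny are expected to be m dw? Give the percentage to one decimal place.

44.5%

A map distance of 11 centimorgans corresponds to a recombination frequency of 0.110.
The F1 is + + / m dw, so m dw is a parental gamete class with expected frequency (1 − r)/2 = 0.890/2 = 0.4450.
That is 0.4450 = 44.5% of the progeny.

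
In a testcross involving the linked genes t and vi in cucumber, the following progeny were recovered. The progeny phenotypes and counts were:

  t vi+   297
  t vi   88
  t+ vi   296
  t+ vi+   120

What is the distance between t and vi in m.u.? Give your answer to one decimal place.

The two most frequent classes, t+ vi (296) and t vi+ (297), are the parental types, so the F1 was t+ vi / t vi+.
The recombinant classes are t+ vi+ and t vi: 120 + 88 = 208.
Recombination frequency = 208/801 = 0.2597 ≈ 26.0%, i.e. 26.0 m.u.

26.0 m.u.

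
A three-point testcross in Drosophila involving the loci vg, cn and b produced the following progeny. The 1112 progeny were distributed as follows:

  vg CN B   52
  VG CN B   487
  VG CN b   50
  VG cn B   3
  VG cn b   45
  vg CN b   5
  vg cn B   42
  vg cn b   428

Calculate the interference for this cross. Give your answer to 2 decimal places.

0.15

The two most frequent reciprocal classes, vg cn b and VG CN B, are the parental types, so the F1 was vg cn b / VG CN B.
The two rarest classes, vg CN b and VG cn B, are the double crossovers. Comparing them with the parentals, only the cn allele has switched, so cn is the middle locus and the order is vg – cn – b.
vg–cn: (97 + 8)/1112 = 0.0944; cn–b: (92 + 8)/1112 = 0.0899.
Expected DCO frequency = 0.0944 × 0.0899 ≈ 0.00849; observed = 8/1112 ≈ 0.00719.
Coefficient of coincidence = 0.00719/0.00849 ≈ 0.85; interference = 1 − 0.85 = 0.15.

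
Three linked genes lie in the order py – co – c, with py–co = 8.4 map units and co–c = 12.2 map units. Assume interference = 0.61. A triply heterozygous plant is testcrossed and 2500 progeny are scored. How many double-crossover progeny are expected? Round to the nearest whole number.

Map distances give recombination frequencies of 0.084 and 0.122 for the two intervals.
With interference 0.61 (so coincidence = 0.39), expected double-crossover frequency = 0.084 × 0.122 × 0.39 = 0.00400.
Expected number = 0.00400 × 2500 = 9.99 ≈ 10.

10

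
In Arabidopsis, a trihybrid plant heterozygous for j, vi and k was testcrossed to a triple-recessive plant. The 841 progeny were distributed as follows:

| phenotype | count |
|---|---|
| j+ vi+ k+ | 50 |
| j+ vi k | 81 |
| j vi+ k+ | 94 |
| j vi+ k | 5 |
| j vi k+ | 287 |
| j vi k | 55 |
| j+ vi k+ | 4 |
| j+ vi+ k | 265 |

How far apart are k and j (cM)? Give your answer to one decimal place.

13.6 cM

The two most frequent reciprocal classes, j vi k+ and j+ vi+ k, are the parental types, so the F1 was j vi k+ / j+ vi+ k.
The two rarest classes, j+ vi k+ and j vi+ k, are the double crossovers. Comparing them with the parentals, only the j allele has switched, so j is the middle locus and the order is k – j – vi.
Crossovers in the k–j interval produce the single-crossover classes j vi k and j+ vi+ k+ (55 + 50 = 105) plus the double crossovers (9).
RF(k–j) = (105 + 9) / 841 = 114/841 = 0.1356 → 13.6 cM.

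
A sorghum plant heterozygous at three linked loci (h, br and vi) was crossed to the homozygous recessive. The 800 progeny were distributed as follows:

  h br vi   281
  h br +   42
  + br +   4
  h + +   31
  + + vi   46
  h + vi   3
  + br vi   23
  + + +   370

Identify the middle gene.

The two most frequent reciprocal classes, h br vi and + + +, are the parental types, so the F1 was h br vi / + + +.
The two rarest classes, h + vi and + br +, are the double crossovers. Comparing them with the parentals, only the br allele has switched, so br is the middle locus and the order is vi – br – h.

br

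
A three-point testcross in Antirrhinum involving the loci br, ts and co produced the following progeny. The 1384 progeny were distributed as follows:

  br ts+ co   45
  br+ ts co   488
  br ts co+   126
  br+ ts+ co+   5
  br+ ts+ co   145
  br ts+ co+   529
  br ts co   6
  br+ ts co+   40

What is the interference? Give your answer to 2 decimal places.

The two most frequent reciprocal classes, br+ ts co and br ts+ co+, are the parental types, so the F1 was br+ ts co / br ts+ co+.
The two rarest classes, br ts co and br+ ts+ co+, are the double crossovers. Comparing them with the parentals, only the br allele has switched, so br is the middle locus and the order is co – br – ts.
co–br: (85 + 11)/1384 = 0.0694; br–ts: (271 + 11)/1384 = 0.2038.
Expected DCO frequency = 0.0694 × 0.2038 ≈ 0.01414; observed = 11/1384 ≈ 0.00795.
Coefficient of coincidence = 0.00795/0.01414 ≈ 0.56; interference = 1 − 0.56 = 0.44.

0.44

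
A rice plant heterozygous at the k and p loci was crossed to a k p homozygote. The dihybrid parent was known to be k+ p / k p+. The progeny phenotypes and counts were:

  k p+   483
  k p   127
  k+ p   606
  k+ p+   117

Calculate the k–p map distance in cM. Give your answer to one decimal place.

18.3 cM

The recombinant classes are k+ p+ and k p: 117 + 127 = 244.
Recombination frequency = 244/1333 = 0.1830 ≈ 18.3%, i.e. 18.3 cM.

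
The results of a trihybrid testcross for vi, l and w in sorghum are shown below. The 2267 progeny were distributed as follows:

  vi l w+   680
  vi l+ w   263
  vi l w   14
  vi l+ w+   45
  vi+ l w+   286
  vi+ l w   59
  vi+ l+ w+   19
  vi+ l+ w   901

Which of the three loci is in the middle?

w

The two most frequent reciprocal classes, vi+ l+ w and vi l w+, are the parental types, so the F1 was vi+ l+ w / vi l w+.
The two rarest classes, vi+ l+ w+ and vi l w, are the double crossovers. Comparing them with the parentals, only the w allele has switched, so w is the middle locus and the order is l – w – vi.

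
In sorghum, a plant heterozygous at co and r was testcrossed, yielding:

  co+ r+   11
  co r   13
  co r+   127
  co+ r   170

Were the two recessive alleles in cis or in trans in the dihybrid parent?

trans

The two most frequent classes are co+ r (170) and co r+ (127); these are the parental (non-recombinant) types.
So the F1 carried co+ r on one chromosome and co r+ on the other — the recessive alleles are on opposite chromosomes (trans / repulsion).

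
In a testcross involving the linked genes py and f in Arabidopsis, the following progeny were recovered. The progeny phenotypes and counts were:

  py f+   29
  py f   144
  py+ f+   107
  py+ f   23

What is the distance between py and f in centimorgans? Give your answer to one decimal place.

17.2 centimorgans

The two most frequent classes, py+ f+ (107) and py f (144), are the parental types, so the F1 was py+ f+ / py f.
The recombinant classes are py+ f and py f+: 23 + 29 = 52.
Recombination frequency = 52/303 = 0.1716 ≈ 17.2%, i.e. 17.2 centimorgans.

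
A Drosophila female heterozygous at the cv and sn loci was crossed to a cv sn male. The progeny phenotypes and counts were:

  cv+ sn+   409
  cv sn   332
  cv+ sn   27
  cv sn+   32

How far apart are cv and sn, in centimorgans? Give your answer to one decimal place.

The two most frequent classes, cv+ sn+ (409) and cv sn (332), are the parental types, so the F1 was cv+ sn+ / cv sn.
The recombinant classes are cv+ sn and cv sn+: 27 + 32 = 59.
Recombination frequency = 59/800 = 0.0737 ≈ 7.4%, i.e. 7.4 centimorgans.

7.4 centimorgans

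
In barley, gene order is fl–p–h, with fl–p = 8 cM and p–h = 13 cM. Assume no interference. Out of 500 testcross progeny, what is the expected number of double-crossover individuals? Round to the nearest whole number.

5

Map distances give recombination frequencies of 0.080 and 0.130 for the two intervals.
With no interference, expected double-crossover frequency = 0.080 × 0.130 = 0.01040.
Expected number = 0.01040 × 500 = 5.20 ≈ 5.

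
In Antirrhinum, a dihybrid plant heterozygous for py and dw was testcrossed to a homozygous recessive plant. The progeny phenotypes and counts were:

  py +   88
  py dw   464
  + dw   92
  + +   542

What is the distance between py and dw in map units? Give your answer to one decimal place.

The two most frequent classes, + + (542) and py dw (464), are the parental types, so the F1 was + + / py dw.
The recombinant classes are + dw and py +: 92 + 88 = 180.
Recombination frequency = 180/1186 = 0.1518 ≈ 15.2%, i.e. 15.2 map units.

15.2 map units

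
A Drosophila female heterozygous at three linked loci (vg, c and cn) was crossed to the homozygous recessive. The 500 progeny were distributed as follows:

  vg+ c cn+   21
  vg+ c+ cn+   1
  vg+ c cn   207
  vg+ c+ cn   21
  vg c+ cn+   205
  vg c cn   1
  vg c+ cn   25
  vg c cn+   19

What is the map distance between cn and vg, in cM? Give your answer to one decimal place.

9.6 cM

The two most frequent reciprocal classes, vg+ c cn and vg c+ cn+, are the parental types, so the F1 was vg+ c cn / vg c+ cn+.
The two rarest classes, vg c cn and vg+ c+ cn+, are the double crossovers. Comparing them with the parentals, only the vg allele has switched, so vg is the middle locus and the order is cn – vg – c.
Crossovers in the cn–vg interval produce the single-crossover classes vg+ c cn+ and vg c+ cn (21 + 25 = 46) plus the double crossovers (2).
RF(cn–vg) = (46 + 2) / 500 = 48/500 = 0.0960 → 9.6 cM.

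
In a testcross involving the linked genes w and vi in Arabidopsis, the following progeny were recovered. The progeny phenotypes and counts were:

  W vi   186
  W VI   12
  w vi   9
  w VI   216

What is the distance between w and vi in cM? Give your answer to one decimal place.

The two most frequent classes, W vi (186) and w VI (216), are the parental types, so the F1 was W vi / w VI.
The recombinant classes are W VI and w vi: 12 + 9 = 21.
Recombination frequency = 21/423 = 0.0496 ≈ 5.0%, i.e. 5.0 cM.

5.0 cM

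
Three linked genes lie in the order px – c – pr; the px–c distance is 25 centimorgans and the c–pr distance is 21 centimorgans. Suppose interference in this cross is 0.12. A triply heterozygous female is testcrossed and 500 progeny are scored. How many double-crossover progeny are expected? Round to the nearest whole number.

23

Map distances give recombination frequencies of 0.250 and 0.210 for the two intervals.
With interference 0.12 (so coincidence = 0.88), expected double-crossover frequency = 0.250 × 0.210 × 0.88 = 0.04620.
Expected number = 0.04620 × 500 = 23.10 ≈ 23.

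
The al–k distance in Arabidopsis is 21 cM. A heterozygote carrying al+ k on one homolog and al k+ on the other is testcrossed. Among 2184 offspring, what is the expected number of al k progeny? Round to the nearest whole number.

A map distance of 21 cM corresponds to a recombination frequency of 0.210.
The F1 is al+ k / al k+, so al k is a recombinant gamete class with expected frequency r/2 = 0.210/2 = 0.1050.
Expected number = 0.1050 × 2184 = 229.32 ≈ 229.

229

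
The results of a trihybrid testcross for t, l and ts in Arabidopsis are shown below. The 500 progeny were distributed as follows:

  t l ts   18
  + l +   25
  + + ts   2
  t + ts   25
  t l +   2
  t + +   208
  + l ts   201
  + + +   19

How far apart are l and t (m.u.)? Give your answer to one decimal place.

8.2 m.u.

The two most frequent reciprocal classes, t + + and + l ts, are the parental types, so the F1 was t + + / + l ts.
The two rarest classes, t l + and + + ts, are the double crossovers. Comparing them with the parentals, only the l allele has switched, so l is the middle locus and the order is t – l – ts.
Crossovers in the t–l interval produce the single-crossover classes + + + and t l ts (19 + 18 = 37) plus the double crossovers (4).
RF(t–l) = (37 + 4) / 500 = 41/500 = 0.0820 → 8.2 m.u.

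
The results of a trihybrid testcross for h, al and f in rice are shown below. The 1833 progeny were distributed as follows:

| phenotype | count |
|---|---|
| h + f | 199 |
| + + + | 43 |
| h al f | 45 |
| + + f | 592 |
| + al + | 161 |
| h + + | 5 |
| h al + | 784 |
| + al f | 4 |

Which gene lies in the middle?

The two most frequent reciprocal classes, h al + and + + f, are the parental types, so the F1 was h al + / + + f.
The two rarest classes, h + + and + al f, are the double crossovers. Comparing them with the parentals, only the al allele has switched, so al is the middle locus and the order is f – al – h.

al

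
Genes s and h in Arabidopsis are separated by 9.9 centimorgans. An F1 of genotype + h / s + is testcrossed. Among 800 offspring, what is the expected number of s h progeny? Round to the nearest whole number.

40

A map distance of 9.9 centimorgans corresponds to a recombination frequency of 0.099.
The F1 is + h / s +, so s h is a recombinant gamete class with expected frequency r/2 = 0.099/2 = 0.0495.
Expected number = 0.0495 × 800 = 39.60 ≈ 40.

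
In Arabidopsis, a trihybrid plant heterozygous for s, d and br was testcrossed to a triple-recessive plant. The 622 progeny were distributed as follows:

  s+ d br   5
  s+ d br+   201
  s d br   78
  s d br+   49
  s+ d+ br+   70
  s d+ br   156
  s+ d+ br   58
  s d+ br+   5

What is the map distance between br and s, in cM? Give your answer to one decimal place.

18.8 cM

The two most frequent reciprocal classes, s d+ br and s+ d br+, are the parental types, so the F1 was s d+ br / s+ d br+.
The two rarest classes, s d+ br+ and s+ d br, are the double crossovers. Comparing them with the parentals, only the br allele has switched, so br is the middle locus and the order is s – br – d.
Crossovers in the s–br interval produce the single-crossover classes s+ d+ br and s d br+ (58 + 49 = 107) plus the double crossovers (10).
RF(s–br) = (107 + 10) / 622 = 117/622 = 0.1881 → 18.8 cM.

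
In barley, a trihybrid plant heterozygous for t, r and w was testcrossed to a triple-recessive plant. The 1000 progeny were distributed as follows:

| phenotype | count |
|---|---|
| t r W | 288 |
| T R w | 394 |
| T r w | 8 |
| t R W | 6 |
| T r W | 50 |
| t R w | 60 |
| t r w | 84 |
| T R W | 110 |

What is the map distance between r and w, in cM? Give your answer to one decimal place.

20.8 cM

The two most frequent reciprocal classes, t r W and T R w, are the parental types, so the F1 was t r W / T R w.
The two rarest classes, t R W and T r w, are the double crossovers. Comparing them with the parentals, only the r allele has switched, so r is the middle locus and the order is w – r – t.
Crossovers in the w–r interval produce the single-crossover classes t r w and T R W (84 + 110 = 194) plus the double crossovers (14).
RF(w–r) = (194 + 14) / 1000 = 208/1000 = 0.2080 → 20.8 cM.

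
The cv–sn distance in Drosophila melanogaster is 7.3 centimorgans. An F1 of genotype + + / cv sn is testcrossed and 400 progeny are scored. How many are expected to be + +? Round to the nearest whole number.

A map distance of 7.3 centimorgans corresponds to a recombination frequency of 0.073.
The F1 is + + / cv sn, so + + is a parental gamete class with expected frequency (1 − r)/2 = 0.927/2 = 0.4635.
Expected number = 0.4635 × 400 = 185.40 ≈ 185.

185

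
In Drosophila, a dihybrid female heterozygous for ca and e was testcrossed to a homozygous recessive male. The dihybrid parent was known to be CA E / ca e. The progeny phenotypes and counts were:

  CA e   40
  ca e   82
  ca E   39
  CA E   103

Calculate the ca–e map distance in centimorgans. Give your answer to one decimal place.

The recombinant classes are CA e and ca E: 40 + 39 = 79.
Recombination frequency = 79/264 = 0.2992 ≈ 29.9%, i.e. 29.9 centimorgans.

29.9 centimorgans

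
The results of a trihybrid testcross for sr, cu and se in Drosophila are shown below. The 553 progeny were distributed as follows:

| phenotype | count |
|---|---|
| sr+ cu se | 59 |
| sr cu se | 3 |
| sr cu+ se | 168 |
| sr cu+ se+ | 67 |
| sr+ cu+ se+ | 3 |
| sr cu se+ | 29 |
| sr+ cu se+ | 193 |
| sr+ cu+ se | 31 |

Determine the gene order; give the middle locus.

The two most frequent reciprocal classes, sr+ cu se+ and sr cu+ se, are the parental types, so the F1 was sr+ cu se+ / sr cu+ se.
The two rarest classes, sr+ cu+ se+ and sr cu se, are the double crossovers. Comparing them with the parentals, only the cu allele has switched, so cu is the middle locus and the order is se – cu – sr.

cu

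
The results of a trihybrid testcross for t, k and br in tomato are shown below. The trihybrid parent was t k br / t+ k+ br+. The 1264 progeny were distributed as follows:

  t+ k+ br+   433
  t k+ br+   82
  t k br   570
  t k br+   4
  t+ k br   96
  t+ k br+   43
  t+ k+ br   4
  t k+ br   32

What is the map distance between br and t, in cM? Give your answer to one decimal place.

The two rarest classes, t k br+ and t+ k+ br, are the double crossovers. Comparing them with the parentals, only the br allele has switched, so br is the middle locus and the order is t – br – k.
Crossovers in the t–br interval produce the single-crossover classes t+ k br and t k+ br+ (96 + 82 = 178) plus the double crossovers (8).
RF(t–br) = (178 + 8) / 1264 = 186/1264 = 0.1472 → 14.7 cM.

14.7 cM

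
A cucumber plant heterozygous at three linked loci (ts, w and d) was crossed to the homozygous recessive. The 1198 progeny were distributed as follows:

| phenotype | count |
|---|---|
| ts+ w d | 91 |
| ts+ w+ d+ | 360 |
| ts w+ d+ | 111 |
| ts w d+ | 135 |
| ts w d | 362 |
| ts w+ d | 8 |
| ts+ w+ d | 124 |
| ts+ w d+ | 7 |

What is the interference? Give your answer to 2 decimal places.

0.70

The two most frequent reciprocal classes, ts+ w+ d+ and ts w d, are the parental types, so the F1 was ts+ w+ d+ / ts w d.
The two rarest classes, ts+ w d+ and ts w+ d, are the double crossovers. Comparing them with the parentals, only the w allele has switched, so w is the middle locus and the order is ts – w – d.
ts–w: (202 + 15)/1198 = 0.1811; w–d: (259 + 15)/1198 = 0.2287.
Expected DCO frequency = 0.1811 × 0.2287 ≈ 0.04142; observed = 15/1198 ≈ 0.01252.
Coefficient of coincidence = 0.01252/0.04142 ≈ 0.30; interference = 1 − 0.30 = 0.70.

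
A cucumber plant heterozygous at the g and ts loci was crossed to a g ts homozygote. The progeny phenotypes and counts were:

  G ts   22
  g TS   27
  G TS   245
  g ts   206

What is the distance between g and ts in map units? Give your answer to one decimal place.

The two most frequent classes, G TS (245) and g ts (206), are the parental types, so the F1 was G TS / g ts.
The recombinant classes are G ts and g TS: 22 + 27 = 49.
Recombination frequency = 49/500 = 0.0980 ≈ 9.8%, i.e. 9.8 map units.

9.8 map units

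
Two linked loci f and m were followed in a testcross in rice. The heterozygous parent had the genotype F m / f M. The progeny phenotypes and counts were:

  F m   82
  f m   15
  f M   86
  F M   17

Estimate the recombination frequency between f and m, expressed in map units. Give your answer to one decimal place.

The recombinant classes are F M and f m: 17 + 15 = 32.
Recombination frequency = 32/200 = 0.1600 ≈ 16.0%, i.e. 16.0 map units.

16.0 map units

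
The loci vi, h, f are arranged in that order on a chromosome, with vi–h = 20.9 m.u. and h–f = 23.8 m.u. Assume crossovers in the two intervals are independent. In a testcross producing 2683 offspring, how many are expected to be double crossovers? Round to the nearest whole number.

Map distances give recombination frequencies of 0.209 and 0.238 for the two intervals.
With no interference, expected double-crossover frequency = 0.209 × 0.238 = 0.04974.
Expected number = 0.04974 × 2683 = 133.46 ≈ 133.

133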